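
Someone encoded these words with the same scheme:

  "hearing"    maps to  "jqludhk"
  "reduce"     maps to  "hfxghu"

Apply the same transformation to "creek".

nhhuf

The output letters match the input read backwards, each shifted +3: hearing reversed is gniraeh. The word is reversed, then every letter is shifted forward by 3.
For creek: reverse → keerc; then shift: k+3=n, e+3=h, e+3=h, r+3=u, c+3=f.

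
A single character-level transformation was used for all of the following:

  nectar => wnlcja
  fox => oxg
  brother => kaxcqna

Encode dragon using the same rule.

majpxw

It's a constant shift of +9 (ROT9).
For dragon: d+9=m, r+9=a, a+9=j, g+9=p, o+9=x, n+9=w.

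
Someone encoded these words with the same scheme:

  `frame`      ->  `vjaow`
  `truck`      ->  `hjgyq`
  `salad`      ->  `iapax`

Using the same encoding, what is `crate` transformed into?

f(5)→v(21) and r(17)→j(9) fit y≡25x+0 (mod 26); the inverse of 25 mod 26 is 25. Treating letters as 0–25, the rule is x ↦ 25x + 0 (mod 26).
For crate: c(2)→25·2+0≡24=y; r(17)→25·17+0≡9=j; a(0)→25·0+0≡0=a; t(19)→25·19+0≡7=h; e(4)→25·4+0≡22=w (all mod 26).

yjahw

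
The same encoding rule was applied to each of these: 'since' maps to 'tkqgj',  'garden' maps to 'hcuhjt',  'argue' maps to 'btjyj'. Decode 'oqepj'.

In since: s→t is +1, i→k is +2, n→q is +3, c→g is +4 — the shift increases by 1 each position. Letter i (0-indexed) is shifted by i+1, so successive shifts are 1, 2, 3, ….
Undoing it on oqepj: o−1=n, q−2=o, e−3=b, p−4=l, j−5=e.

noble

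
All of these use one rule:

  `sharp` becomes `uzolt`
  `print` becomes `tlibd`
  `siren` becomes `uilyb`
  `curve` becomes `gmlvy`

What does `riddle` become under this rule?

lippjy

s(18)→u(20) and h(7)→z(25) fit y≡9x+14 (mod 26); the inverse of 9 mod 26 is 3. Each letter's alphabet position (a=0..z=25) is mapped through 9·x+14 mod 26 — an affine cipher.
For riddle: r(17)→9·17+14≡11=l; i(8)→9·8+14≡8=i; d(3)→9·3+14≡15=p; d(3)→9·3+14≡15=p; l(11)→9·11+14≡9=j; e(4)→9·4+14≡24=y (all mod 26).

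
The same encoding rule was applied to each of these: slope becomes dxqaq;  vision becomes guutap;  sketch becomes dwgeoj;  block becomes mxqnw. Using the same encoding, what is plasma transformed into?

axcdyc

Shifts by position in slope: pos 0: s→d (+11), pos 1: l→x (+12), pos 2: o→q (+2), pos 3: p→a (+11), pos 4: e→q (+12) — repeating every 3. A repeating key of period 3 is used — shifts +11, +12, +2 over and over.
For plasma: p+11=a, l+12=x, a+2=c, s+11=d, m+12=y, a+2=c.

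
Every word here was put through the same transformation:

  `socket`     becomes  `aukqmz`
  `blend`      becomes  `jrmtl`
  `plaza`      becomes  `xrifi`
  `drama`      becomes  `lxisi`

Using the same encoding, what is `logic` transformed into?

Shifts by position in socket: pos 0: s→a (+8), pos 1: o→u (+6), pos 2: c→k (+8), pos 3: k→q (+6) — repeating every 2. It's a Vigenère-style cipher with numeric key [8,6]: position i shifts by key[i mod 2].
For logic: l+8=t, o+6=u, g+8=o, i+6=o, c+8=k.

tuook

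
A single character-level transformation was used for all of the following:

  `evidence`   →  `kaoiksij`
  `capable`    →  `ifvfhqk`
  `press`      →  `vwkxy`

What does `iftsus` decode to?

cannon

A repeating key of period 2 is used — shifts +6, +5 over and over.
Reversing it on iftsus: i−6=c, f−5=a, t−6=n, s−5=n, u−6=o, s−5=n.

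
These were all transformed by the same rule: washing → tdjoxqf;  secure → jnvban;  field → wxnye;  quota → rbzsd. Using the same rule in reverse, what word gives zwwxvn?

w(22)→t(19) and a(0)→d(3) fit y≡9x+3 (mod 26); the inverse of 9 mod 26 is 3. This is an affine cipher: with a=0,…,z=25, each position x becomes (9x+3) mod 26.
Undoing it on zwwxvn: z(25)→3·(25−3)≡14=o; w(22)→3·(22−3)≡5=f; w(22)→3·(22−3)≡5=f; x(23)→3·(23−3)≡8=i; v(21)→3·(21−3)≡2=c; n(13)→3·(13−3)≡4=e (all mod 26).

office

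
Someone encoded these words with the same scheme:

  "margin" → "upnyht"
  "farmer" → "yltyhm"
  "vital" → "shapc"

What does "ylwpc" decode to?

viper

The output letters match the input read backwards, each shifted +7: margin reversed is nigram. Read the word backwards and shift each letter +7.
Reversing it on ylwpc: shift back: y−7=r, l−7=e, w−7=p, p−7=i, c−7=v → repiv; then reverse → viper.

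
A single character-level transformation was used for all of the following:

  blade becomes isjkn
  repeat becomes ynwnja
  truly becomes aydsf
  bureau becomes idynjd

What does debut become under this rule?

The shift depends on letter class: consonant b→i is +7, but vowel a→j is +9. Vowels shift forward by 9 and consonants shift forward by 7.
Applying it to debut: d(cons)+7=k, e(vowel)+9=n, b(cons)+7=i, u(vowel)+9=d, t(cons)+7=a.

knida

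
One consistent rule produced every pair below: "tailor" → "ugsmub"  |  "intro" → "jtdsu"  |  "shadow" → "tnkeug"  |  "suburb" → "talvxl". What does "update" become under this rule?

vvnbzo

Shifts by position in tailor: pos 0: t→u (+1), pos 1: a→g (+6), pos 2: i→s (+10), pos 3: l→m (+1), pos 4: o→u (+6), pos 5: r→b (+10) — repeating every 3. A repeating key of period 3 is used — shifts +1, +6, +10 over and over.
For update: u+1=v, p+6=v, d+10=n, a+1=b, t+6=z, e+10=o.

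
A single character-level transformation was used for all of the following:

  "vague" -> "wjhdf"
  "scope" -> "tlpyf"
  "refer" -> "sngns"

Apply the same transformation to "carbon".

Shifts by position in vague: pos 0: v→w (+1), pos 1: a→j (+9), pos 2: g→h (+1), pos 3: u→d (+9) — repeating every 2. A repeating key of period 2 is used — shifts +1, +9 over and over.
On carbon: c+1=d, a+9=j, r+1=s, b+9=k, o+1=p, n+9=w.

djskpw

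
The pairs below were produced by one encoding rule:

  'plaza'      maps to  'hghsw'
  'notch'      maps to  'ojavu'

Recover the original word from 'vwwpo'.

The output letters match the input read backwards, each shifted +7: plaza reversed is azalp. The word is reversed, then every letter is shifted forward by 7.
Decoding vwwpo: shift back: v−7=o, w−7=p, w−7=p, p−7=i, o−7=h → oppih; then reverse → hippo.

hippo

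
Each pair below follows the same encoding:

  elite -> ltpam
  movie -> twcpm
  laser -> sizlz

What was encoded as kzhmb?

It's a Vigenère-style cipher with numeric key [7,8,7]: position i shifts by key[i mod 3].
Decoding kzhmb: k−7=d, z−8=r, h−7=a, m−7=f, b−8=t.

draft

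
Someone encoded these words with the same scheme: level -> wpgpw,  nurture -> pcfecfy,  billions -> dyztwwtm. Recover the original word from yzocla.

Two steps: reverse the string, then apply a Caesar shift of +11.
Reversing it on yzocla: shift back: y−11=n, z−11=o, o−11=d, c−11=r, l−11=a, a−11=p → nodrap; then reverse → pardon.

pardon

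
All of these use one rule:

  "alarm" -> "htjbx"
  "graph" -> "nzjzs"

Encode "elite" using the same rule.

ltrdp

The shift increases by 1 at each position, starting from +7: 7, 8, 9, ….
For elite: e+7=l, l+8=t, i+9=r, t+10=d, e+11=p.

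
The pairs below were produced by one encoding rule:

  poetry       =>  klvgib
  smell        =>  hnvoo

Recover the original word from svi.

Each pair mirrors across the alphabet (p↔k, o↔l, e↔v): positions sum to 25. This is the alphabet-reversal cipher (Atbash): a becomes z, b becomes y, etc.
Undoing it on svi: s↔h, v↔e, i↔r.

her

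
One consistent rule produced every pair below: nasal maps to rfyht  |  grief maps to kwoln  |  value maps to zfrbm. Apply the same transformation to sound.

wtaul

In nasal: n→r is +4, a→f is +5, s→y is +6, a→h is +7 — the shift increases by 1 each position. The shift increases by 1 at each position, starting from +4: 4, 5, 6, ….
On sound: s+4=w, o+5=t, u+6=a, n+7=u, d+8=l.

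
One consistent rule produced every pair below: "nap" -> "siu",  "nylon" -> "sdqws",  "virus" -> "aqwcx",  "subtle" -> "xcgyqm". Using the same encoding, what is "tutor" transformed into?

Two shifts are in play — +8 for a/e/i/o/u, +5 for every other letter.
On tutor: t(cons)+5=y, u(vowel)+8=c, t(cons)+5=y, o(vowel)+8=w, r(cons)+5=w.

ycyww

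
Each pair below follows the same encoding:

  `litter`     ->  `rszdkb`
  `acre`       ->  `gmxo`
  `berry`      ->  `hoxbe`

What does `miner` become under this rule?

A repeating key of period 2 is used — shifts +6, +10 over and over.
On miner: m+6=s, i+10=s, n+6=t, e+10=o, r+6=x.

sstox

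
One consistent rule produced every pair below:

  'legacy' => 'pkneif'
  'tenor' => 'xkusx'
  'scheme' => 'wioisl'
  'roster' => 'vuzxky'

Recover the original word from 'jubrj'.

Shifts by position in legacy: pos 0: l→p (+4), pos 1: e→k (+6), pos 2: g→n (+7), pos 3: a→e (+4), pos 4: c→i (+6), pos 5: y→f (+7) — repeating every 3. A repeating key of period 3 is used — shifts +4, +6, +7 over and over.
Reversing it on jubrj: j−4=f, u−6=o, b−7=u, r−4=n, j−6=d.

found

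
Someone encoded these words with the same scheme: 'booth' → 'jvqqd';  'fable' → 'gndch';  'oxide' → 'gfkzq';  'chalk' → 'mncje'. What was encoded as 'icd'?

bag

The output letters match the input read backwards, each shifted +2: booth reversed is htoob. Two steps: reverse the string, then apply a Caesar shift of +2.
Undoing it on icd: shift back: i−2=g, c−2=a, d−2=b → gab; then reverse → bag.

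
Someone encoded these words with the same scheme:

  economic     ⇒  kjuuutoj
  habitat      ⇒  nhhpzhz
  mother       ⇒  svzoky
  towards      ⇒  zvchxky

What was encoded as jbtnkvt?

Shifts by position in economic: pos 0: e→k (+6), pos 1: c→j (+7), pos 2: o→u (+6), pos 3: n→u (+7) — repeating every 2. A repeating key of period 2 is used — shifts +6, +7 over and over.
Undoing it on jbtnkvt: j−6=d, b−7=u, t−6=n, n−7=g, k−6=e, v−7=o, t−6=n.

dungeon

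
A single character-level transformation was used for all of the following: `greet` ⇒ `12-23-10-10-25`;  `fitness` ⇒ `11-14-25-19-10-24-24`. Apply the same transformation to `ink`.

14-19-16

g is letter #7 and maps to 12: an offset of 5. The number is (letter's place in the alphabet, a=1) + 5.
Applying it to ink: i=9→14, n=14→19, k=11→16.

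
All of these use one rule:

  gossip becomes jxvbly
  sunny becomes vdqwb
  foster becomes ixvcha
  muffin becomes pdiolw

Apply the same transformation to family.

A repeating key of period 2 is used — shifts +3, +9 over and over.
Applying it to family: f+3=i, a+9=j, m+3=p, i+9=r, l+3=o, y+9=h.

ijproh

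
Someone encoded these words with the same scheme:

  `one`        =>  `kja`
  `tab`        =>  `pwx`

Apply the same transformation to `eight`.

Compare letters: o→k is +22, n→j is +22, e→a is +22 — a constant shift. Every letter moves 22 places later in the alphabet, wrapping around z→a.
On eight: e+22=a, i+22=e, g+22=c, h+22=d, t+22=p.

aecdp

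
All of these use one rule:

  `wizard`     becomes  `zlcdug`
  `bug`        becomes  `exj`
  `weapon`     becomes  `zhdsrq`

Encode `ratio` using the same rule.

Compare letters: w→z is +3, i→l is +3, z→c is +3 — a constant shift. Every letter moves 3 places later in the alphabet, wrapping around z→a.
On ratio: r+3=u, a+3=d, t+3=w, i+3=l, o+3=r.

udwlr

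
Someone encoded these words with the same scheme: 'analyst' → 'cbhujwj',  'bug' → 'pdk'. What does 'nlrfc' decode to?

twice

Two steps: reverse the string, then apply a Caesar shift of +9.
Decoding nlrfc: shift back: n−9=e, l−9=c, r−9=i, f−9=w, c−9=t → eciwt; then reverse → twice.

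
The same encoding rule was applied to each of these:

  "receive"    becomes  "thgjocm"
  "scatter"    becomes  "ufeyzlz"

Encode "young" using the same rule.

arysm

In receive: r→t is +2, e→h is +3, c→g is +4, e→j is +5 — the shift increases by 1 each position. Each letter shifts forward by (position + 2), i.e. 2, 3, 4, … — the shift grows by one for each successive letter.
Applying it to young: y+2=a, o+3=r, u+4=y, n+5=s, g+6=m.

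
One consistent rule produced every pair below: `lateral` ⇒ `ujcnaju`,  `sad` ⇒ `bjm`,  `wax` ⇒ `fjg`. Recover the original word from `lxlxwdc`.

This is a Caesar cipher with shift 9.
Undoing it on lxlxwdc: l−9=c, x−9=o, l−9=c, x−9=o, w−9=n, d−9=u, c−9=t.

coconut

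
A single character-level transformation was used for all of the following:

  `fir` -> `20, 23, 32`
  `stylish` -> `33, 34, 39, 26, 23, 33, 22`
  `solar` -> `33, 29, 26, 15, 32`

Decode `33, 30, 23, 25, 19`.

spike

f is letter #6 and maps to 20: an offset of 14. Each letter is replaced by its alphabet position (a=1..z=26) + 14.
Reversing it on 33, 30, 23, 25, 19: 33→(33−14)÷1=19=s, 30→(30−14)÷1=16=p, 23→(23−14)÷1=9=i, 25→(25−14)÷1=11=k, 19→(19−14)÷1=5=e.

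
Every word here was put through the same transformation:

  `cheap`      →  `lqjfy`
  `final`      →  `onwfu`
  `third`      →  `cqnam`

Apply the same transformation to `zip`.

The shift depends on letter class: consonant c→l is +9, but vowel e→j is +5. The rule splits by letter class: vowels +5, consonants +9.
On zip: z(cons)+9=i, i(vowel)+5=n, p(cons)+9=y.

iny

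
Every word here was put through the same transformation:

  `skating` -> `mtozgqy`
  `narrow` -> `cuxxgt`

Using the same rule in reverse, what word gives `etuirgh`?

The output letters match the input read backwards, each shifted +6: skating reversed is gnitaks. The word is reversed, then every letter is shifted forward by 6.
Decoding etuirgh: shift back: e−6=y, t−6=n, u−6=o, i−6=c, r−6=l, g−6=a, h−6=b → ynoclab; then reverse → balcony.

balcony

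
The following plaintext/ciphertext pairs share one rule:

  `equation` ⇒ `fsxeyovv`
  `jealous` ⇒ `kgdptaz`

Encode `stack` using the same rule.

The shift increases by 1 at each position, starting from +1: 1, 2, 3, ….
For stack: s+1=t, t+2=v, a+3=d, c+4=g, k+5=p.

tvdgp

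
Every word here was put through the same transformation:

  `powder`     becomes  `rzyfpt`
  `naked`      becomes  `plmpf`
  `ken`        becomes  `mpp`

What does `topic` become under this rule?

vzrte

Vowels shift forward by 11 and consonants shift forward by 2.
For topic: t(cons)+2=v, o(vowel)+11=z, p(cons)+2=r, i(vowel)+11=t, c(cons)+2=e.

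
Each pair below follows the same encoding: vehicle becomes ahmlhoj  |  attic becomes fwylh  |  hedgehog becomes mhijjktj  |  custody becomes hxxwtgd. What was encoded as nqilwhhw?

indirect

Shifts by position in vehicle: pos 0: v→a (+5), pos 1: e→h (+3), pos 2: h→m (+5), pos 3: i→l (+3) — repeating every 2. The shifts repeat in a cycle of length 2: positions 0,1,… shift by +5, +3, then the pattern repeats.
Reversing it on nqilwhhw: n−5=i, q−3=n, i−5=d, l−3=i, w−5=r, h−3=e, h−5=c, w−3=t.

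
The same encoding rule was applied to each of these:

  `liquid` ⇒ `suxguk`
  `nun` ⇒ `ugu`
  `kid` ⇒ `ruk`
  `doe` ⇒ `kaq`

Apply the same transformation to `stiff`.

zaumm

Vowels shift forward by 12 and consonants shift forward by 7.
Applying it to stiff: s(cons)+7=z, t(cons)+7=a, i(vowel)+12=u, f(cons)+7=m, f(cons)+7=m.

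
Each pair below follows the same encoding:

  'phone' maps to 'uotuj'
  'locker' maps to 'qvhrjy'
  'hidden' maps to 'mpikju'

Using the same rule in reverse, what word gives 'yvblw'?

Shifts by position in phone: pos 0: p→u (+5), pos 1: h→o (+7), pos 2: o→t (+5), pos 3: n→u (+7) — repeating every 2. A repeating key of period 2 is used — shifts +5, +7 over and over.
Undoing it on yvblw: y−5=t, v−7=o, b−5=w, l−7=e, w−5=r.

tower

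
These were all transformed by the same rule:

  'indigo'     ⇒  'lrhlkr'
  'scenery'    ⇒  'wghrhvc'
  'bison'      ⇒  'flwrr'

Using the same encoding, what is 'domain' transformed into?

Vowels shift forward by 3 and consonants shift forward by 4.
For domain: d(cons)+4=h, o(vowel)+3=r, m(cons)+4=q, a(vowel)+3=d, i(vowel)+3=l, n(cons)+4=r.

hrqdlr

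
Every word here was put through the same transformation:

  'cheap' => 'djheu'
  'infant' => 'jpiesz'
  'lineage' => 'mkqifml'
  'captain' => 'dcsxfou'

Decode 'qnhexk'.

In cheap: c→d is +1, h→j is +2, e→h is +3, a→e is +4 — the shift increases by 1 each position. The shift increases by 1 at each position, starting from +1: 1, 2, 3, ….
Decoding qnhexk: q−1=p, n−2=l, h−3=e, e−4=a, x−5=s, k−6=e.

please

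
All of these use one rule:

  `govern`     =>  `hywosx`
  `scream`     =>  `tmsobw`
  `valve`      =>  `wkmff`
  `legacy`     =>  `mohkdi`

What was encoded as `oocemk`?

nebula

Shifts by position in govern: pos 0: g→h (+1), pos 1: o→y (+10), pos 2: v→w (+1), pos 3: e→o (+10) — repeating every 2. The shifts repeat in a cycle of length 2: positions 0,1,… shift by +1, +10, then the pattern repeats.
Undoing it on oocemk: o−1=n, o−10=e, c−1=b, e−10=u, m−1=l, k−10=a.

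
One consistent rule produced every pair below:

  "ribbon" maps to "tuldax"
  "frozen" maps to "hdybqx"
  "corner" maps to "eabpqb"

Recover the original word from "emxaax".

Shifts by position in ribbon: pos 0: r→t (+2), pos 1: i→u (+12), pos 2: b→l (+10), pos 3: b→d (+2), pos 4: o→a (+12), pos 5: n→x (+10) — repeating every 3. It's a Vigenère-style cipher with numeric key [2,12,10]: position i shifts by key[i mod 3].
Reversing it on emxaax: e−2=c, m−12=a, x−10=n, a−2=y, a−12=o, x−10=n.

canyon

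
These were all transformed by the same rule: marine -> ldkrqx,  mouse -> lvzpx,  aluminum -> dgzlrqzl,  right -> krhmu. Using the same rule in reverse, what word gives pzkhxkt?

surgery

Each letter's alphabet position (a=0..z=25) is mapped through 5·x+3 mod 26 — an affine cipher.
Undoing it on pzkhxkt: p(15)→21·(15−3)≡18=s; z(25)→21·(25−3)≡20=u; k(10)→21·(10−3)≡17=r; h(7)→21·(7−3)≡6=g; x(23)→21·(23−3)≡4=e; k(10)→21·(10−3)≡17=r; t(19)→21·(19−3)≡24=y (all mod 26).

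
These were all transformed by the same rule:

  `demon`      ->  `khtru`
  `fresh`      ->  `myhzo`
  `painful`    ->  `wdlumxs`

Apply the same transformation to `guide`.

The shift depends on letter class: consonant d→k is +7, but vowel e→h is +3. Vowels shift forward by 3 and consonants shift forward by 7.
On guide: g(cons)+7=n, u(vowel)+3=x, i(vowel)+3=l, d(cons)+7=k, e(vowel)+3=h.

nxlkh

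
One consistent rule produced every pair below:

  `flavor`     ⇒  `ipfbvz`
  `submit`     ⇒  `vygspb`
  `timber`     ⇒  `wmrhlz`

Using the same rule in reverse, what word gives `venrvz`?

sailor

In flavor: f→i is +3, l→p is +4, a→f is +5, v→b is +6 — the shift increases by 1 each position. Letter i (0-indexed) is shifted by i+3, so successive shifts are 3, 4, 5, ….
Decoding venrvz: v−3=s, e−4=a, n−5=i, r−6=l, v−7=o, z−8=r.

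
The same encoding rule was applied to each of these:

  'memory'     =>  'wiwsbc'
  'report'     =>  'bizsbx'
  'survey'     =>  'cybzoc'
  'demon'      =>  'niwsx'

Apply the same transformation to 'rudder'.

Shifts by position in memory: pos 0: m→w (+10), pos 1: e→i (+4), pos 2: m→w (+10), pos 3: o→s (+4) — repeating every 2. The shifts repeat in a cycle of length 2: positions 0,1,… shift by +10, +4, then the pattern repeats.
For rudder: r+10=b, u+4=y, d+10=n, d+4=h, e+10=o, r+4=v.

bynhov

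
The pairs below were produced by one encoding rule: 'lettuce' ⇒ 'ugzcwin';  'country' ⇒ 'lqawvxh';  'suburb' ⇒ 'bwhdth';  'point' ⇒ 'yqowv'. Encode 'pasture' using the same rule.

ycycwxn

Shifts by position in lettuce: pos 0: l→u (+9), pos 1: e→g (+2), pos 2: t→z (+6), pos 3: t→c (+9), pos 4: u→w (+2), pos 5: c→i (+6) — repeating every 3. It's a Vigenère-style cipher with numeric key [9,2,6]: position i shifts by key[i mod 3].
For pasture: p+9=y, a+2=c, s+6=y, t+9=c, u+2=w, r+6=x, e+9=n.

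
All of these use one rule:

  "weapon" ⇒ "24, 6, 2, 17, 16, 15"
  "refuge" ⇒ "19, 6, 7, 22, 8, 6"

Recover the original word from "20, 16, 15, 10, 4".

w is letter #23 and maps to 24: an offset of 1. The number is (letter's place in the alphabet, a=1) + 1.
Reversing it on 20, 16, 15, 10, 4: 20→(20−1)÷1=19=s, 16→(16−1)÷1=15=o, 15→(15−1)÷1=14=n, 10→(10−1)÷1=9=i, 4→(4−1)÷1=3=c.

sonic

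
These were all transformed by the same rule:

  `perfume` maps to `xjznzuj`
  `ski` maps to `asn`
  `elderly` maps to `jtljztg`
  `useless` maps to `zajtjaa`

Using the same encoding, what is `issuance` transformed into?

The shift depends on letter class: consonant p→x is +8, but vowel e→j is +5. Two shifts are in play — +5 for a/e/i/o/u, +8 for every other letter.
On issuance: i(vowel)+5=n, s(cons)+8=a, s(cons)+8=a, u(vowel)+5=z, a(vowel)+5=f, n(cons)+8=v, c(cons)+8=k, e(vowel)+5=j.

naazfvkj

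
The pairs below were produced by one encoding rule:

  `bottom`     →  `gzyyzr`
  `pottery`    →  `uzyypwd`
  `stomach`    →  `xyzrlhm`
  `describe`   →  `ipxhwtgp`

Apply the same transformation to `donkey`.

The shift depends on letter class: consonant b→g is +5, but vowel o→z is +11. Vowels shift forward by 11 and consonants shift forward by 5.
Applying it to donkey: d(cons)+5=i, o(vowel)+11=z, n(cons)+5=s, k(cons)+5=p, e(vowel)+11=p, y(cons)+5=d.

izsppd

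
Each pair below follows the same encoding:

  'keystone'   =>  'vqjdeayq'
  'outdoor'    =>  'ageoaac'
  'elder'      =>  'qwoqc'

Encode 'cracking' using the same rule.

The shift depends on letter class: consonant k→v is +11, but vowel e→q is +12. Vowels shift forward by 12 and consonants shift forward by 11.
For cracking: c(cons)+11=n, r(cons)+11=c, a(vowel)+12=m, c(cons)+11=n, k(cons)+11=v, i(vowel)+12=u, n(cons)+11=y, g(cons)+11=r.

ncmnvuyr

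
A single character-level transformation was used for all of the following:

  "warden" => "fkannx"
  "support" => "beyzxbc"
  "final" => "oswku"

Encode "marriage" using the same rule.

vkabrkpo

Shifts by position in warden: pos 0: w→f (+9), pos 1: a→k (+10), pos 2: r→a (+9), pos 3: d→n (+10) — repeating every 2. The shifts repeat in a cycle of length 2: positions 0,1,… shift by +9, +10, then the pattern repeats.
On marriage: m+9=v, a+10=k, r+9=a, r+10=b, i+9=r, a+10=k, g+9=p, e+10=o.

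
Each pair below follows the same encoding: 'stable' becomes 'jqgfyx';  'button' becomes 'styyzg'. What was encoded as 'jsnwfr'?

The word is reversed, then every letter is shifted forward by 5.
Decoding jsnwfr: shift back: j−5=e, s−5=n, n−5=i, w−5=r, f−5=a, r−5=m → eniram; then reverse → marine.

marine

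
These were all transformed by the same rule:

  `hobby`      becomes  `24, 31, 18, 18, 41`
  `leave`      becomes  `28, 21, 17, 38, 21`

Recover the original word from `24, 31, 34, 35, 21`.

horse

Letters become their 1-based position plus 16 (so a→17, b→18, …).
Reversing it on 24, 31, 34, 35, 21: 24→(24−16)÷1=8=h, 31→(31−16)÷1=15=o, 34→(34−16)÷1=18=r, 35→(35−16)÷1=19=s, 21→(21−16)÷1=5=e.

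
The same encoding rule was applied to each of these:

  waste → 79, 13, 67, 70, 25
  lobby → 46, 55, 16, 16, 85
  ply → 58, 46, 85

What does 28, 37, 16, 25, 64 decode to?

fiber

w(#23)→79 and a(#1)→13: differences scale by 3, so n = 3·pos + 10. Each letter becomes 3×(its alphabet position, a=1..z=26) + 10.
Reversing it on 28, 37, 16, 25, 64: 28→(28−10)÷3=6=f, 37→(37−10)÷3=9=i, 16→(16−10)÷3=2=b, 25→(25−10)÷3=5=e, 64→(64−10)÷3=18=r.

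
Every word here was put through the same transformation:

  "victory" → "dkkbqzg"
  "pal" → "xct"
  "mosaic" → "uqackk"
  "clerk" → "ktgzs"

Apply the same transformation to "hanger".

The shift depends on letter class: consonant v→d is +8, but vowel i→k is +2. Two shifts are in play — +2 for a/e/i/o/u, +8 for every other letter.
For hanger: h(cons)+8=p, a(vowel)+2=c, n(cons)+8=v, g(cons)+8=o, e(vowel)+2=g, r(cons)+8=z.

pcvogz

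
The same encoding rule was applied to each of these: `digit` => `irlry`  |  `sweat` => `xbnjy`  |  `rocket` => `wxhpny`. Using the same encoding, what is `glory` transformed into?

lqxwd

The shift depends on letter class: consonant d→i is +5, but vowel i→r is +9. Vowels shift forward by 9 and consonants shift forward by 5.
Applying it to glory: g(cons)+5=l, l(cons)+5=q, o(vowel)+9=x, r(cons)+5=w, y(cons)+5=d.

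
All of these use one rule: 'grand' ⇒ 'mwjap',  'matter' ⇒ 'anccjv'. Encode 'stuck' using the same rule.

The output letters match the input read backwards, each shifted +9: grand reversed is dnarg. Read the word backwards and shift each letter +9.
For stuck: reverse → kcuts; then shift: k+9=t, c+9=l, u+9=d, t+9=c, s+9=b.

tldcb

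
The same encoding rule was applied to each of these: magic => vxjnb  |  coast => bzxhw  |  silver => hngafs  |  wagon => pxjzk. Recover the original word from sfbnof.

This is an affine cipher: with a=0,…,z=25, each position x becomes (15x+23) mod 26.
Undoing it on sfbnof: s(18)→7·(18−23)≡17=r; f(5)→7·(5−23)≡4=e; b(1)→7·(1−23)≡2=c; n(13)→7·(13−23)≡8=i; o(14)→7·(14−23)≡15=p; f(5)→7·(5−23)≡4=e (all mod 26).

recipe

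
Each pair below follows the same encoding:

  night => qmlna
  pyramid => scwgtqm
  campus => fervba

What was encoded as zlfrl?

In night: n→q is +3, i→m is +4, g→l is +5, h→n is +6 — the shift increases by 1 each position. Letter i (0-indexed) is shifted by i+3, so successive shifts are 3, 4, 5, ….
Decoding zlfrl: z−3=w, l−4=h, f−5=a, r−6=l, l−7=e.

whale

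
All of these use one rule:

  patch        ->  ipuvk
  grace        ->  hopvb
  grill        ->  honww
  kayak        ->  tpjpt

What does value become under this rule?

p(15)→i(8) and a(0)→p(15) fit y≡3x+15 (mod 26); the inverse of 3 mod 26 is 9. Treating letters as 0–25, the rule is x ↦ 3x + 15 (mod 26).
Applying it to value: v(21)→3·21+15≡0=a; a(0)→3·0+15≡15=p; l(11)→3·11+15≡22=w; u(20)→3·20+15≡23=x; e(4)→3·4+15≡1=b (all mod 26).

apwxb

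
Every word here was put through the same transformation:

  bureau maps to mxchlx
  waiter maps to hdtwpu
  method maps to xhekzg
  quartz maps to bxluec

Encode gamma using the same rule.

rdxpl

The shifts repeat in a cycle of length 2: positions 0,1,… shift by +11, +3, then the pattern repeats.
On gamma: g+11=r, a+3=d, m+11=x, m+3=p, a+11=l.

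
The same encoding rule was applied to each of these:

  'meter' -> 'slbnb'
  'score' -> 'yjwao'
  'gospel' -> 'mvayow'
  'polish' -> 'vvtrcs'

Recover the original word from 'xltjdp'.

relate

In meter: m→s is +6, e→l is +7, t→b is +8, e→n is +9 — the shift increases by 1 each position. Each letter shifts forward by (position + 6), i.e. 6, 7, 8, … — the shift grows by one for each successive letter.
Undoing it on xltjdp: x−6=r, l−7=e, t−8=l, j−9=a, d−10=t, p−11=e.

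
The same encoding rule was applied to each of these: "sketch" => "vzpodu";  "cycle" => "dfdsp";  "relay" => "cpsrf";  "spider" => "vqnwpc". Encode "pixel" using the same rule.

s(18)→v(21) and k(10)→z(25) fit y≡19x+17 (mod 26); the inverse of 19 mod 26 is 11. This is an affine cipher: with a=0,…,z=25, each position x becomes (19x+17) mod 26.
For pixel: p(15)→19·15+17≡16=q; i(8)→19·8+17≡13=n; x(23)→19·23+17≡12=m; e(4)→19·4+17≡15=p; l(11)→19·11+17≡18=s (all mod 26).

qnmps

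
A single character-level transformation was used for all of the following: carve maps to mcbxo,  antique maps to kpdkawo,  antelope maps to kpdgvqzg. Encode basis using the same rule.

Shifts by position in carve: pos 0: c→m (+10), pos 1: a→c (+2), pos 2: r→b (+10), pos 3: v→x (+2) — repeating every 2. It's a Vigenère-style cipher with numeric key [10,2]: position i shifts by key[i mod 2].
On basis: b+10=l, a+2=c, s+10=c, i+2=k, s+10=c.

lcckc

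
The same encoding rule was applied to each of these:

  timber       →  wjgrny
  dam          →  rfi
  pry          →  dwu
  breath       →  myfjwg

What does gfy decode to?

The output letters match the input read backwards, each shifted +5: timber reversed is rebmit. Read the word backwards and shift each letter +5.
Decoding gfy: shift back: g−5=b, f−5=a, y−5=t → bat; then reverse → tab.

tab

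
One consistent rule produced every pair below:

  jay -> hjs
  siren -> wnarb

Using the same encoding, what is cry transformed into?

The output letters match the input read backwards, each shifted +9: jay reversed is yaj. The word is reversed, then every letter is shifted forward by 9.
On cry: reverse → yrc; then shift: y+9=h, r+9=a, c+9=l.

hal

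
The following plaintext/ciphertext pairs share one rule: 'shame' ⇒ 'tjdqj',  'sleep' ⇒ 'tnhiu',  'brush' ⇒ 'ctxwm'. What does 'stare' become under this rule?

Letter i (0-indexed) is shifted by i+1, so successive shifts are 1, 2, 3, ….
On stare: s+1=t, t+2=v, a+3=d, r+4=v, e+5=j.

tvdvj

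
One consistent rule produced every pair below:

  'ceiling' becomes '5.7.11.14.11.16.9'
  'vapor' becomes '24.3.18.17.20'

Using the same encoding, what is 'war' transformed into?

c is letter #3 and maps to 5: an offset of 2. The number is (letter's place in the alphabet, a=1) + 2.
For war: w=23→25, a=1→3, r=18→20.

25.3.20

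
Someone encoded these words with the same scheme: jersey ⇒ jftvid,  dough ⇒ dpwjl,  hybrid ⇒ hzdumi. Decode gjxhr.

given

In jersey: j→j is +0, e→f is +1, r→t is +2, s→v is +3 — the shift increases by 1 each position. Each letter shifts forward by its position index (0, 1, 2, …) — the shift grows by one for each successive letter.
Decoding gjxhr: g−0=g, j−1=i, x−2=v, h−3=e, r−4=n.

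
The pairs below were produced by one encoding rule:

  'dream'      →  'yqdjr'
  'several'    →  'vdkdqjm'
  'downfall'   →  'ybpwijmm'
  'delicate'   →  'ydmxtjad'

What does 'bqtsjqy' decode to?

orchard

d(3)→y(24) and r(17)→q(16) fit y≡5x+9 (mod 26); the inverse of 5 mod 26 is 21. This is an affine cipher: with a=0,…,z=25, each position x becomes (5x+9) mod 26.
Decoding bqtsjqy: b(1)→21·(1−9)≡14=o; q(16)→21·(16−9)≡17=r; t(19)→21·(19−9)≡2=c; s(18)→21·(18−9)≡7=h; j(9)→21·(9−9)≡0=a; q(16)→21·(16−9)≡17=r; y(24)→21·(24−9)≡3=d (all mod 26).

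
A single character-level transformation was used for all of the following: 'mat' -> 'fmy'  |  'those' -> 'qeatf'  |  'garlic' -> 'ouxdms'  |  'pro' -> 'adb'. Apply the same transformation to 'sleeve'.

The output letters match the input read backwards, each shifted +12: mat reversed is tam. The word is reversed, then every letter is shifted forward by 12.
For sleeve: reverse → eveels; then shift: e+12=q, v+12=h, e+12=q, e+12=q, l+12=x, s+12=e.

qhqqxe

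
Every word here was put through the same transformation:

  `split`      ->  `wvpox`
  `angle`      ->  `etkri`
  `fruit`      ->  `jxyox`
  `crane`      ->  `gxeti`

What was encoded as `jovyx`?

A repeating key of period 2 is used — shifts +4, +6 over and over.
Decoding jovyx: j−4=f, o−6=i, v−4=r, y−6=s, x−4=t.

first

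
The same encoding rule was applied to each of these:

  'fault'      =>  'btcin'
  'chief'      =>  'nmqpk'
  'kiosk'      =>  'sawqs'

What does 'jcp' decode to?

hub

The output letters match the input read backwards, each shifted +8: fault reversed is tluaf. Read the word backwards and shift each letter +8.
Undoing it on jcp: shift back: j−8=b, c−8=u, p−8=h → buh; then reverse → hub.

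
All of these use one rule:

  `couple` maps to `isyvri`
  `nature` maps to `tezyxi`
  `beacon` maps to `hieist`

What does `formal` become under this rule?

lsxser

The shift depends on letter class: consonant c→i is +6, but vowel o→s is +4. Two shifts are in play — +4 for a/e/i/o/u, +6 for every other letter.
For formal: f(cons)+6=l, o(vowel)+4=s, r(cons)+6=x, m(cons)+6=s, a(vowel)+4=e, l(cons)+6=r.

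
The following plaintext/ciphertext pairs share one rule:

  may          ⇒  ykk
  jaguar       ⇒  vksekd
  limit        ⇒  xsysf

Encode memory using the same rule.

yoyydk

The shift depends on letter class: consonant m→y is +12, but vowel a→k is +10. Vowels shift forward by 10 and consonants shift forward by 12.
On memory: m(cons)+12=y, e(vowel)+10=o, m(cons)+12=y, o(vowel)+10=y, r(cons)+12=d, y(cons)+12=k.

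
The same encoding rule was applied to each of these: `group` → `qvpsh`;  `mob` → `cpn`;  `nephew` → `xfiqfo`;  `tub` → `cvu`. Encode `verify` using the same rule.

Two steps: reverse the string, then apply a Caesar shift of +1.
For verify: reverse → yfirev; then shift: y+1=z, f+1=g, i+1=j, r+1=s, e+1=f, v+1=w.

zgjsfw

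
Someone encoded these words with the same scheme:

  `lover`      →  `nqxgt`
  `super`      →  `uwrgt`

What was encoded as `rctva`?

Compare letters: l→n is +2, o→q is +2, v→x is +2 — a constant shift. This is a Caesar cipher with shift 2.
Decoding rctva: r−2=p, c−2=a, t−2=r, v−2=t, a−2=y.

party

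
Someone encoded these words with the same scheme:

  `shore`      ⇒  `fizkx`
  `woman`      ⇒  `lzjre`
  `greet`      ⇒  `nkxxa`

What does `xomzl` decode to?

s(18)→f(5) and h(7)→i(8) fit y≡21x+17 (mod 26); the inverse of 21 mod 26 is 5. Each letter's alphabet position (a=0..z=25) is mapped through 21·x+17 mod 26 — an affine cipher.
Decoding xomzl: x(23)→5·(23−17)≡4=e; o(14)→5·(14−17)≡11=l; m(12)→5·(12−17)≡1=b; z(25)→5·(25−17)≡14=o; l(11)→5·(11−17)≡22=w (all mod 26).

elbow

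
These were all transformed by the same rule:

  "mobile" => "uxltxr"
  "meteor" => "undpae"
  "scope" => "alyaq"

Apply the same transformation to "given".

orfpz

In mobile: m→u is +8, o→x is +9, b→l is +10, i→t is +11 — the shift increases by 1 each position. Letter i (0-indexed) is shifted by i+8, so successive shifts are 8, 9, 10, ….
On given: g+8=o, i+9=r, v+10=f, e+11=p, n+12=z.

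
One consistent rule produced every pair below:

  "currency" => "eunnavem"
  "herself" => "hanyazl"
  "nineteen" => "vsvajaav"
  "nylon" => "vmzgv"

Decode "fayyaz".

vessel

c(2)→e(4) and u(20)→u(20) fit y≡11x+8 (mod 26); the inverse of 11 mod 26 is 19. Each letter's alphabet position (a=0..z=25) is mapped through 11·x+8 mod 26 — an affine cipher.
Undoing it on fayyaz: f(5)→19·(5−8)≡21=v; a(0)→19·(0−8)≡4=e; y(24)→19·(24−8)≡18=s; y(24)→19·(24−8)≡18=s; a(0)→19·(0−8)≡4=e; z(25)→19·(25−8)≡11=l (all mod 26).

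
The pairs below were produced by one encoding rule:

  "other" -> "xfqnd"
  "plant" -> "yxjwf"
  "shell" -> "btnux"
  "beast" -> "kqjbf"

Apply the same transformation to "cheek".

ltnnw

Shifts by position in other: pos 0: o→x (+9), pos 1: t→f (+12), pos 2: h→q (+9), pos 3: e→n (+9), pos 4: r→d (+12) — repeating every 3. The shifts repeat in a cycle of length 3: positions 0,1,… shift by +9, +12, +9, then the pattern repeats.
For cheek: c+9=l, h+12=t, e+9=n, e+9=n, k+12=w.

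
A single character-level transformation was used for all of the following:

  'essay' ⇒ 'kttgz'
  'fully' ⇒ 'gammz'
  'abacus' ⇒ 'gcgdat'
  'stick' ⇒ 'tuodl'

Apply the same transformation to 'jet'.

The shift depends on letter class: consonant s→t is +1, but vowel e→k is +6. The rule splits by letter class: vowels +6, consonants +1.
On jet: j(cons)+1=k, e(vowel)+6=k, t(cons)+1=u.

kku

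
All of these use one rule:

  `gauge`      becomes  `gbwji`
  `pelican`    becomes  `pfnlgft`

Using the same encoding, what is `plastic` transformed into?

The shift increases by 1 at each position, starting from +0: 0, 1, 2, ….
On plastic: p+0=p, l+1=m, a+2=c, s+3=v, t+4=x, i+5=n, c+6=i.

pmcvxni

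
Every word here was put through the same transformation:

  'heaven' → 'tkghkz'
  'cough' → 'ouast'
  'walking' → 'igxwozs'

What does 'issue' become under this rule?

oeeak

The shift depends on letter class: consonant h→t is +12, but vowel e→k is +6. The rule splits by letter class: vowels +6, consonants +12.
Applying it to issue: i(vowel)+6=o, s(cons)+12=e, s(cons)+12=e, u(vowel)+6=a, e(vowel)+6=k.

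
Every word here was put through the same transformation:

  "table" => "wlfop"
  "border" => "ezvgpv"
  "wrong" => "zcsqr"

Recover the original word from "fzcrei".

Shifts by position in table: pos 0: t→w (+3), pos 1: a→l (+11), pos 2: b→f (+4), pos 3: l→o (+3), pos 4: e→p (+11) — repeating every 3. It's a Vigenère-style cipher with numeric key [3,11,4]: position i shifts by key[i mod 3].
Decoding fzcrei: f−3=c, z−11=o, c−4=y, r−3=o, e−11=t, i−4=e.

coyote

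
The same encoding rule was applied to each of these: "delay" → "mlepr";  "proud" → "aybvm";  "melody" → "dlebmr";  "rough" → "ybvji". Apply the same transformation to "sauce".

Treating letters as 0–25, the rule is x ↦ 25x + 15 (mod 26).
For sauce: s(18)→25·18+15≡23=x; a(0)→25·0+15≡15=p; u(20)→25·20+15≡21=v; c(2)→25·2+15≡13=n; e(4)→25·4+15≡11=l (all mod 26).

xpvnl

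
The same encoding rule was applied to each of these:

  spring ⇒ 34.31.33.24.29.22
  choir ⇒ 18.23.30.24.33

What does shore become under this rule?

s is letter #19 and maps to 34: an offset of 15. Each letter is replaced by its alphabet position (a=1..z=26) + 15.
Applying it to shore: s=19→34, h=8→23, o=15→30, r=18→33, e=5→20.

34.23.30.33.20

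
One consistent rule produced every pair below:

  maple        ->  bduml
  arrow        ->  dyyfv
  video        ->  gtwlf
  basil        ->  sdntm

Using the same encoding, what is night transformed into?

m(12)→b(1) and a(0)→d(3) fit y≡15x+3 (mod 26); the inverse of 15 mod 26 is 7. Treating letters as 0–25, the rule is x ↦ 15x + 3 (mod 26).
On night: n(13)→15·13+3≡16=q; i(8)→15·8+3≡19=t; g(6)→15·6+3≡15=p; h(7)→15·7+3≡4=e; t(19)→15·19+3≡2=c (all mod 26).

qtpec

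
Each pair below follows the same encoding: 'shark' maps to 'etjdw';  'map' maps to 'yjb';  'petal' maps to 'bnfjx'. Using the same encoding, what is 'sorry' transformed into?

The shift depends on letter class: consonant s→e is +12, but vowel a→j is +9. The rule splits by letter class: vowels +9, consonants +12.
Applying it to sorry: s(cons)+12=e, o(vowel)+9=x, r(cons)+12=d, r(cons)+12=d, y(cons)+12=k.

exddk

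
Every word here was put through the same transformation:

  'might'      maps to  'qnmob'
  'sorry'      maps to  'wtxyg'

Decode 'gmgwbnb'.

chapter

In might: m→q is +4, i→n is +5, g→m is +6, h→o is +7 — the shift increases by 1 each position. The shift increases by 1 at each position, starting from +4: 4, 5, 6, ….
Reversing it on gmgwbnb: g−4=c, m−5=h, g−6=a, w−7=p, b−8=t, n−9=e, b−10=r.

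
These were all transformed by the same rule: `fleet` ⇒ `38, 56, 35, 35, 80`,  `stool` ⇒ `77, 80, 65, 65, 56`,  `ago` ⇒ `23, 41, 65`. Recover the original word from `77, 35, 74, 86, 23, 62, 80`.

servant

The formula is n = 3×(alphabet index, a=1) + 20.
Reversing it on 77, 35, 74, 86, 23, 62, 80: 77→(77−20)÷3=19=s, 35→(35−20)÷3=5=e, 74→(74−20)÷3=18=r, 86→(86−20)÷3=22=v, 23→(23−20)÷3=1=a, 62→(62−20)÷3=14=n, 80→(80−20)÷3=20=t.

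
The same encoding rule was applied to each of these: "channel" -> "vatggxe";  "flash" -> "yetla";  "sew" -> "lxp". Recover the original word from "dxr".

key

Compare letters: c→v is +19, h→a is +19, a→t is +19 — a constant shift. Every letter moves 19 places later in the alphabet, wrapping around z→a.
Reversing it on dxr: d−19=k, x−19=e, r−19=y.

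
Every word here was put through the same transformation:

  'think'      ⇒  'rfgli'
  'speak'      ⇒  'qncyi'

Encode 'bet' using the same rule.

zcr

Compare letters: t→r is +24, h→f is +24, i→g is +24 — a constant shift. Each letter is shifted forward by 24 in the alphabet (a Caesar shift of +24).
Applying it to bet: b+24=z, e+24=c, t+24=r.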